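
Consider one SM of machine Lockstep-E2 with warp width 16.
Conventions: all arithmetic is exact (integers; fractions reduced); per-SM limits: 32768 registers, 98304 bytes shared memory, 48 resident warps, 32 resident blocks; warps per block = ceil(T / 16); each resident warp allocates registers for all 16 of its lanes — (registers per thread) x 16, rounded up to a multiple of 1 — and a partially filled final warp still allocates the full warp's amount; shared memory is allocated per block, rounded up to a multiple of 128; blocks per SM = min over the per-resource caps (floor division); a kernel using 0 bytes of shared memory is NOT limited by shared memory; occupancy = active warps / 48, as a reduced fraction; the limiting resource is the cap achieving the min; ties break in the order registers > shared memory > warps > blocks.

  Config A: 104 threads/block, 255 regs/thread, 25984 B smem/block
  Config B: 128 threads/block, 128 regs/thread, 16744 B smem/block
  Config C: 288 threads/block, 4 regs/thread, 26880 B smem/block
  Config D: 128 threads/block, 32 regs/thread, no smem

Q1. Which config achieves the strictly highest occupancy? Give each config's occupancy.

occupancies: A 7/48, B 1/3, C 3/4, D 1

Answer: D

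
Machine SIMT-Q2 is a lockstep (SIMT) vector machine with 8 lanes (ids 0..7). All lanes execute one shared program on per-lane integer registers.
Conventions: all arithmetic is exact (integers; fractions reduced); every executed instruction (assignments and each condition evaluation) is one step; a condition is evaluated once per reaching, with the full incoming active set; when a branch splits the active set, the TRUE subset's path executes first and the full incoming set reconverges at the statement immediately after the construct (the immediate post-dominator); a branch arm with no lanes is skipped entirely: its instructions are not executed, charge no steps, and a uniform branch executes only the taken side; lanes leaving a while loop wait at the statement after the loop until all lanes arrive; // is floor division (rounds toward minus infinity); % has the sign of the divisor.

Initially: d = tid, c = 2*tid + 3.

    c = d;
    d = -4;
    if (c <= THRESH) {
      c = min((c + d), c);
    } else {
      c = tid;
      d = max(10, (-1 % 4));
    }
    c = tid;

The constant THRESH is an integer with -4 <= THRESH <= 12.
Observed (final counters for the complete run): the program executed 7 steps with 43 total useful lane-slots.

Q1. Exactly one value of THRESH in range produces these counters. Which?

Answer: THRESH = 4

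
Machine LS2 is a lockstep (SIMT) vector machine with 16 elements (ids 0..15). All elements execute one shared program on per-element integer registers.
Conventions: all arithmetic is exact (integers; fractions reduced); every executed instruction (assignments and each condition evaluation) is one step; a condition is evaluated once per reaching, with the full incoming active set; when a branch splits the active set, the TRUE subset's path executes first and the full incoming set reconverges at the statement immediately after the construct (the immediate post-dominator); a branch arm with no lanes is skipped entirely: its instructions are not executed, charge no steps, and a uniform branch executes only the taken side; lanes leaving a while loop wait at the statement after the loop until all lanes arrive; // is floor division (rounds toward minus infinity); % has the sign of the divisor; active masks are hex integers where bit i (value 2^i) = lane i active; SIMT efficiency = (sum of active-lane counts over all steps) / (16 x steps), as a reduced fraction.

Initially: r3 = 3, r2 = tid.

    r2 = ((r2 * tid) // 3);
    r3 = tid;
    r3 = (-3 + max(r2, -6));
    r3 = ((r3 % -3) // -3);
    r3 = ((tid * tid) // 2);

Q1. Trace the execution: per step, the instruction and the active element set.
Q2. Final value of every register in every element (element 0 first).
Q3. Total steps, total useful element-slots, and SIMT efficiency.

step 0: r2 <- ((r2 * tid) // 3)      0xffff
step 1: r3 <- tid                    0xffff
step 2: r3 <- (-3 + max(r2, -6))     0xffff
step 3: r3 <- ((r3 % -3) // -3)      0xffff
step 4: r3 <- ((tid * tid) // 2)     0xffff

Answer: 5 steps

r3: 0,0,2,4,8,12,18,24,32,40,50,60,72,84,98,112
r2: 0,0,1,3,5,8,12,16,21,27,33,40,48,56,65,75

steps = 5; useful = 80; efficiency = 80/80 = 1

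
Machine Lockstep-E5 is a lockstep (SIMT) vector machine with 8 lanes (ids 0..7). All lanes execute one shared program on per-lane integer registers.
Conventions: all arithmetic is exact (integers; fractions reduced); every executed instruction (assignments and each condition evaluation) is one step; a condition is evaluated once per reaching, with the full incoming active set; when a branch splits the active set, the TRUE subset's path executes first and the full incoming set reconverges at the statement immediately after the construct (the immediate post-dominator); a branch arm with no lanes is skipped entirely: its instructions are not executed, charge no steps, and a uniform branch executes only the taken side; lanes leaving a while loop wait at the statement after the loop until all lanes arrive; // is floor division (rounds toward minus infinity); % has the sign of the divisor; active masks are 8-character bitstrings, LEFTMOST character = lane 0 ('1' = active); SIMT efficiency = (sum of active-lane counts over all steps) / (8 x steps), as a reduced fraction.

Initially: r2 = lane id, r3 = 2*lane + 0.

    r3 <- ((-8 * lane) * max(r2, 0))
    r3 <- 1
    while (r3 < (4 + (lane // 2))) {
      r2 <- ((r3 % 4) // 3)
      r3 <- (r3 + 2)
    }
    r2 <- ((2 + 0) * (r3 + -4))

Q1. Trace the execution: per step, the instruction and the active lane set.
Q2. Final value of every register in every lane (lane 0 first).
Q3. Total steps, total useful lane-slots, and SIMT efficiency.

step 0: r3 <- ((-8 * lane) * max(r2, 0)) 11111111
step 1: r3 <- 1                      11111111
step 2: eval (r3 < (4 + (lane // 2))) 11111111
step 3: r2 <- ((r3 % 4) // 3)        11111111
step 4: r3 <- (r3 + 2)               11111111
step 5: eval (r3 < (4 + (lane // 2))) 11111111
step 6: r2 <- ((r3 % 4) // 3)        11111111
step 7: r3 <- (r3 + 2)               11111111
step 8: eval (r3 < (4 + (lane // 2))) 11111111
step 9: r2 <- ((r3 % 4) // 3)        00001111
step 10: r3 <- (r3 + 2)               00001111
step 11: eval (r3 < (4 + (lane // 2))) 00001111
step 12: r2 <- ((2 + 0) * (r3 + -4))  11111111

Answer: 13 steps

r2: 2,2,2,2,6,6,6,6
r3: 5,5,5,5,7,7,7,7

steps = 13; useful = 92; efficiency = 92/104 = 23/26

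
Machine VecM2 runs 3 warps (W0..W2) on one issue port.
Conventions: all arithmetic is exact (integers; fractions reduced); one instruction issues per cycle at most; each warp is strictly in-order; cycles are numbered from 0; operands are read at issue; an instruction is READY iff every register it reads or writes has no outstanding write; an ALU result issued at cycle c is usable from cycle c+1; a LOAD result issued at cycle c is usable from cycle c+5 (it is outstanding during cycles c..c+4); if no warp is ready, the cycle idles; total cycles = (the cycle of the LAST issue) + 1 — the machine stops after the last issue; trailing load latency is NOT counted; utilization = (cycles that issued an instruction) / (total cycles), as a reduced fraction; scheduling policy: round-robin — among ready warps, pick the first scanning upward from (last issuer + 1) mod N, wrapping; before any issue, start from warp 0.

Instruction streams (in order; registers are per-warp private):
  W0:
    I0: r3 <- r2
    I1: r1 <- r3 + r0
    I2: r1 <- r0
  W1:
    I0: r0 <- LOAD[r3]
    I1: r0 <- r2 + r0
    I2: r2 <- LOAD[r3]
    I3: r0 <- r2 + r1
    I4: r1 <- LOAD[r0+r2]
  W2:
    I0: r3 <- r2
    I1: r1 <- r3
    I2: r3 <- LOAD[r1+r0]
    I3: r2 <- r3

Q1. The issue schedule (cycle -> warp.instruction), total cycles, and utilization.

cycle 0: W0.I0
cycle 1: W1.I0
cycle 2: W2.I0
cycle 3: W0.I1
cycle 4: W2.I1
cycle 5: W0.I2
cycle 6: W1.I1
cycle 7: W2.I2
cycle 8: W1.I2
cycle 9: idle
cycle 10: idle
cycle 11: idle
cycle 12: W2.I3
cycle 13: W1.I3
cycle 14: W1.I4

Answer: 15 cycles, utilization 4/5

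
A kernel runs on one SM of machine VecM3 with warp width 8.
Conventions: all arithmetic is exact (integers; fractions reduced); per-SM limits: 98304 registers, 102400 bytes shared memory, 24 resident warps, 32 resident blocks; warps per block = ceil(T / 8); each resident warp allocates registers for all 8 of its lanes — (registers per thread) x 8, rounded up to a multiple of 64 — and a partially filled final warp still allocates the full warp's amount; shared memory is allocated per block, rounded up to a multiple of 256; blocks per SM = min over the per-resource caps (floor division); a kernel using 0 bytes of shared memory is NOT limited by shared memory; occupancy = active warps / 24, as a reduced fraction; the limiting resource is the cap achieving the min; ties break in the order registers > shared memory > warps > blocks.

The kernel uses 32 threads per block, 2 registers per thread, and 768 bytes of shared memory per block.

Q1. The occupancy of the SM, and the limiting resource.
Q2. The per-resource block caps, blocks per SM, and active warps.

Answer: occupancy 1, limited by warps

registers: 384 blocks
shared memory: 133 blocks
warps: 6 blocks
blocks: 32 blocks

Answer: 6 blocks, 24 active warps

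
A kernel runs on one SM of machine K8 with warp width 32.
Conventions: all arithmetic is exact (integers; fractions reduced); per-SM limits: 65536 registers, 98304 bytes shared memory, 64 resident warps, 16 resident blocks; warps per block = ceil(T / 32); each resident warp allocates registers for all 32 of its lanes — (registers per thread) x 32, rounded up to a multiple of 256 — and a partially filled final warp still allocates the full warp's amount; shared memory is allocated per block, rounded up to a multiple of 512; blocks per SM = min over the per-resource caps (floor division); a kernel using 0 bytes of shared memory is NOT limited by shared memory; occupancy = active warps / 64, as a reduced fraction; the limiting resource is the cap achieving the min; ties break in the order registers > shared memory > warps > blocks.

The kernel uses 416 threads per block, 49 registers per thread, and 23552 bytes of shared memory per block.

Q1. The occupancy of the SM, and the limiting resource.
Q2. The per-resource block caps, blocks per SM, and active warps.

Answer: occupancy 13/32, limited by registers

registers: 2 blocks
shared memory: 4 blocks
warps: 4 blocks
blocks: 16 blocks

Answer: 2 blocks, 26 active warps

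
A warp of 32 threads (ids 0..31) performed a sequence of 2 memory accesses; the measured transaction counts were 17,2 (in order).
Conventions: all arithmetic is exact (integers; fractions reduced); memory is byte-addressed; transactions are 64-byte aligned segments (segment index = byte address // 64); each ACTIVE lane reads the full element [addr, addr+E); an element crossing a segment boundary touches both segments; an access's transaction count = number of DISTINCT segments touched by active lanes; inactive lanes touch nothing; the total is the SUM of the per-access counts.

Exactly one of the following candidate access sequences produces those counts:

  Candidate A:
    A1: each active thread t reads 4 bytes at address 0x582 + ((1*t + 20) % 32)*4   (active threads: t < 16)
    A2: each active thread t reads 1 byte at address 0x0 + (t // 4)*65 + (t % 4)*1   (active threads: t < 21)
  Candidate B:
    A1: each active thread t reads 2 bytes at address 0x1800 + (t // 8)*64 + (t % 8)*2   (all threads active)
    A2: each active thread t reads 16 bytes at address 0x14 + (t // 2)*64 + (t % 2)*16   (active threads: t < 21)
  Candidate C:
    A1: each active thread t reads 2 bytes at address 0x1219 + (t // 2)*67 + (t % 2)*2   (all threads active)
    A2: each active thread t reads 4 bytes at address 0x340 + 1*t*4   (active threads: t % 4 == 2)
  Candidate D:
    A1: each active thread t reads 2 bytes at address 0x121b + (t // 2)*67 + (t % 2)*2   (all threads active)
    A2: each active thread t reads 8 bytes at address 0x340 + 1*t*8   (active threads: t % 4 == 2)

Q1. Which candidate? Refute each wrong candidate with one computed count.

A: A1 gives 3 transactions, not 17
B: A1 gives 4 transactions, not 17
D: A2 gives 4 transactions, not 2
C: all counts match (17,2)

Answer: C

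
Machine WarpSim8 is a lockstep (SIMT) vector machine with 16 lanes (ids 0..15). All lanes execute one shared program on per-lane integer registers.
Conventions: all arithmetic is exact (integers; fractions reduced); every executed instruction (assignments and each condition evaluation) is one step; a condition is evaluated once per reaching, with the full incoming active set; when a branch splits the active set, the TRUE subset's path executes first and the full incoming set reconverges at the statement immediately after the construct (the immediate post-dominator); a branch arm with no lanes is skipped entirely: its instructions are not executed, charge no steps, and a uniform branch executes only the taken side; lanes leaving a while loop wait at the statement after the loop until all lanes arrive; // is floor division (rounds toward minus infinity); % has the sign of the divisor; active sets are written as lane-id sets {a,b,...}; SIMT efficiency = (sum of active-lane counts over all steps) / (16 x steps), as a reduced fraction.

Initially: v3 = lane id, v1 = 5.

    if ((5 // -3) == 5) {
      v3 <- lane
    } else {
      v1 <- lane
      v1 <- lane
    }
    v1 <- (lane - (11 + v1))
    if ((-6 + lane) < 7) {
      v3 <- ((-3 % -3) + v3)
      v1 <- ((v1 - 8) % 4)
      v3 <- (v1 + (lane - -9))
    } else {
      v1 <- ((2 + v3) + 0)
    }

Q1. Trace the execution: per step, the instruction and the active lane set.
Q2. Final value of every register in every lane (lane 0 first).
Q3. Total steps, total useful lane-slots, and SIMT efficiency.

step 0: eval ((5 // -3) == 5)        {0,1,2,3,4,5,6,7,8,9,10,11,12,13,14,15}
step 1: v1 <- lane                   {0,1,2,3,4,5,6,7,8,9,10,11,12,13,14,15}
step 2: v1 <- lane                   {0,1,2,3,4,5,6,7,8,9,10,11,12,13,14,15}
step 3: v1 <- (lane - (11 + v1))     {0,1,2,3,4,5,6,7,8,9,10,11,12,13,14,15}
step 4: eval ((-6 + lane) < 7)       {0,1,2,3,4,5,6,7,8,9,10,11,12,13,14,15}
step 5: v3 <- ((-3 % -3) + v3)       {0,1,2,3,4,5,6,7,8,9,10,11,12}
step 6: v1 <- ((v1 - 8) % 4)         {0,1,2,3,4,5,6,7,8,9,10,11,12}
step 7: v3 <- (v1 + (lane - -9))     {0,1,2,3,4,5,6,7,8,9,10,11,12}
step 8: v1 <- ((2 + v3) + 0)         {13,14,15}

Answer: 9 steps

v3: 10,11,12,13,14,15,16,17,18,19,20,21,22,13,14,15
v1: 1,1,1,1,1,1,1,1,1,1,1,1,1,15,16,17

steps = 9; useful = 122; efficiency = 122/144 = 61/72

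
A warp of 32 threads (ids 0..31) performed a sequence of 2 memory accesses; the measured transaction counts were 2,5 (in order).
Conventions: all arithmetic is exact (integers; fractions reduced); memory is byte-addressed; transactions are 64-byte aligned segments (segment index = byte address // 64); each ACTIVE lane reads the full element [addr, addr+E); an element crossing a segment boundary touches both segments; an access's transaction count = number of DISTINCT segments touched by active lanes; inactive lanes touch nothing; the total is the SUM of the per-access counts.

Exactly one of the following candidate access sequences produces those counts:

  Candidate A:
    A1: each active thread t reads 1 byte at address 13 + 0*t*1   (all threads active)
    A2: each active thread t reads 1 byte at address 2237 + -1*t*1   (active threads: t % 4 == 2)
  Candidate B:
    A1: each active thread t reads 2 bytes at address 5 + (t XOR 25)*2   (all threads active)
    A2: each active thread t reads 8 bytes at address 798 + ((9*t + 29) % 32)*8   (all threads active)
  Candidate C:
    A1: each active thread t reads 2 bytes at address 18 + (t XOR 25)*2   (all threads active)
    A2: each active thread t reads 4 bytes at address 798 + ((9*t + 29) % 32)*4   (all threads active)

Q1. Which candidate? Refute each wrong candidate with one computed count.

A: A1 gives 1 transaction, not 2
C: A2 gives 3 transactions, not 5
B: all counts match (2,5)

Answer: B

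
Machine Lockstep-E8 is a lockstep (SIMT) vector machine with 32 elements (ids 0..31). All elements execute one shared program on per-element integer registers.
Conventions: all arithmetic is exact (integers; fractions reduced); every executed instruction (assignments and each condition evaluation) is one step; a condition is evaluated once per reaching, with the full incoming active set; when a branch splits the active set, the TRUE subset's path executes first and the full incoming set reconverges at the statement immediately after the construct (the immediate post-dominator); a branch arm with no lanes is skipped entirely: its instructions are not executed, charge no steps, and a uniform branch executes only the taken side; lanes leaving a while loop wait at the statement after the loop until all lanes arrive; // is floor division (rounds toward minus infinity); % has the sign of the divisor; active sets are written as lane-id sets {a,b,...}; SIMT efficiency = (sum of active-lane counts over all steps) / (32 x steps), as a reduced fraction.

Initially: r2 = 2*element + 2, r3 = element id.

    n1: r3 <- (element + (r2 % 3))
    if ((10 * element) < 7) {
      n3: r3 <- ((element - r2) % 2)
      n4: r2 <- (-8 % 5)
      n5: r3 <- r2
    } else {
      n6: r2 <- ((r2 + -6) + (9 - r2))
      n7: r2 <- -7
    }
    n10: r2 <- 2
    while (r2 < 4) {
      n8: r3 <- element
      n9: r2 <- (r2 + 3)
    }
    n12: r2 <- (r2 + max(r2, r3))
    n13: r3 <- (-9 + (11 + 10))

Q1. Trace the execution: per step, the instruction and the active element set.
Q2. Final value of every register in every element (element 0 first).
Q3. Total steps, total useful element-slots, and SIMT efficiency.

step 0: r3 <- (element + (r2 % 3))   {0,1,2,3,4,5,6,7,8,9,10,11,12,13,14,15,16,17,18,19,20,21,22,23,24,25,26,27,28,29,30,31}
step 1: eval ((10 * element) < 7)    {0,1,2,3,4,5,6,7,8,9,10,11,12,13,14,15,16,17,18,19,20,21,22,23,24,25,26,27,28,29,30,31}
step 2: r3 <- ((element - r2) % 2)   {0}
step 3: r2 <- (-8 % 5)               {0}
step 4: r3 <- r2                     {0}
step 5: r2 <- ((r2 + -6) + (9 - r2)) {1,2,3,4,5,6,7,8,9,10,11,12,13,14,15,16,17,18,19,20,21,22,23,24,25,26,27,28,29,30,31}
step 6: r2 <- -7                     {1,2,3,4,5,6,7,8,9,10,11,12,13,14,15,16,17,18,19,20,21,22,23,24,25,26,27,28,29,30,31}
step 7: r2 <- 2                      {0,1,2,3,4,5,6,7,8,9,10,11,12,13,14,15,16,17,18,19,20,21,22,23,24,25,26,27,28,29,30,31}
step 8: eval (r2 < 4)                {0,1,2,3,4,5,6,7,8,9,10,11,12,13,14,15,16,17,18,19,20,21,22,23,24,25,26,27,28,29,30,31}
step 9: r3 <- element                {0,1,2,3,4,5,6,7,8,9,10,11,12,13,14,15,16,17,18,19,20,21,22,23,24,25,26,27,28,29,30,31}
step 10: r2 <- (r2 + 3)               {0,1,2,3,4,5,6,7,8,9,10,11,12,13,14,15,16,17,18,19,20,21,22,23,24,25,26,27,28,29,30,31}
step 11: eval (r2 < 4)                {0,1,2,3,4,5,6,7,8,9,10,11,12,13,14,15,16,17,18,19,20,21,22,23,24,25,26,27,28,29,30,31}
step 12: r2 <- (r2 + max(r2, r3))     {0,1,2,3,4,5,6,7,8,9,10,11,12,13,14,15,16,17,18,19,20,21,22,23,24,25,26,27,28,29,30,31}
step 13: r3 <- (-9 + (11 + 10))       {0,1,2,3,4,5,6,7,8,9,10,11,12,13,14,15,16,17,18,19,20,21,22,23,24,25,26,27,28,29,30,31}

Answer: 14 steps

r2: 10,10,10,10,10,10,11,12,13,14,15,16,17,18,19,20,21,22,23,24,25,26,27,28,29,30,31,32,33,34,35,36
r3: 12,12,12,12,12,12,12,12,12,12,12,12,12,12,12,12,12,12,12,12,12,12,12,12,12,12,12,12,12,12,12,12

steps = 14; useful = 353; efficiency = 353/448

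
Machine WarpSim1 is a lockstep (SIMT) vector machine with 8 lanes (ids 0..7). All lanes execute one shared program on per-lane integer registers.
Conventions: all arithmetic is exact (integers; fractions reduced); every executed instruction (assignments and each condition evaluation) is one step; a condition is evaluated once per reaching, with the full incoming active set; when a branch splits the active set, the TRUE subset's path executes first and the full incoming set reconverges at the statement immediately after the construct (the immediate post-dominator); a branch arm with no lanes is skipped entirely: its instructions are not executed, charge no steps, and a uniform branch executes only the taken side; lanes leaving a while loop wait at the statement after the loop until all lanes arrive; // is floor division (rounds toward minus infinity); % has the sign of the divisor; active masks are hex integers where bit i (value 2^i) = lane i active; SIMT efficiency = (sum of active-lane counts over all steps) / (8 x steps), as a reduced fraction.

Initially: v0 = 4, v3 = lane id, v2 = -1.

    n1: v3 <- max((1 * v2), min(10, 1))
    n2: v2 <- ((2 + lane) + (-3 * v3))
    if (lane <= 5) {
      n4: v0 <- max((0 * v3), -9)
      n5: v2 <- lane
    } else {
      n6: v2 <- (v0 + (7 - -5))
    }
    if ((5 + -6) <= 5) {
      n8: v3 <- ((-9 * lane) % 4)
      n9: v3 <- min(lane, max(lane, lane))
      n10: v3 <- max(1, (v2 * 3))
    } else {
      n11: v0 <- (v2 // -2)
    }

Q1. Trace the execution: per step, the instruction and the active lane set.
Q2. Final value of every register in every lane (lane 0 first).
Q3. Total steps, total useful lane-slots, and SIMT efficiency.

step 0: v3 <- max((1 * v2), min(10, 1)) 0xff
step 1: v2 <- ((2 + lane) + (-3 * v3)) 0xff
step 2: eval (lane <= 5)             0xff
step 3: v0 <- max((0 * v3), -9)      0x3f
step 4: v2 <- lane                   0x3f
step 5: v2 <- (v0 + (7 - -5))        0xc0
step 6: eval ((5 + -6) <= 5)         0xff
step 7: v3 <- ((-9 * lane) % 4)      0xff
step 8: v3 <- min(lane, max(lane, lane)) 0xff
step 9: v3 <- max(1, (v2 * 3))       0xff

Answer: 10 steps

v0: 0,0,0,0,0,0,4,4
v3: 1,3,6,9,12,15,48,48
v2: 0,1,2,3,4,5,16,16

steps = 10; useful = 70; efficiency = 70/80 = 7/8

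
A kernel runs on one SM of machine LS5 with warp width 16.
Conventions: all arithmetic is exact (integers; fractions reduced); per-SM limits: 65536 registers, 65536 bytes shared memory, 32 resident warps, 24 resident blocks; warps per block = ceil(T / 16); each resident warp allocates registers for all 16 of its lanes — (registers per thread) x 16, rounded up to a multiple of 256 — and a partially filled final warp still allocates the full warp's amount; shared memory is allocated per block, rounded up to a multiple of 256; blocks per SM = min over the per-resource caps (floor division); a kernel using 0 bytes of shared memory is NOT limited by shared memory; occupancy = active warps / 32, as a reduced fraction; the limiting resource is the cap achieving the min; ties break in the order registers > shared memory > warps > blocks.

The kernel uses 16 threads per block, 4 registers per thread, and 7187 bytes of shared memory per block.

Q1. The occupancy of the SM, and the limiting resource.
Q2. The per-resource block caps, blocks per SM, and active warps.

Answer: occupancy 1/4, limited by shared memory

registers: 256 blocks
shared memory: 8 blocks
warps: 32 blocks
blocks: 24 blocks

Answer: 8 blocks, 8 active warps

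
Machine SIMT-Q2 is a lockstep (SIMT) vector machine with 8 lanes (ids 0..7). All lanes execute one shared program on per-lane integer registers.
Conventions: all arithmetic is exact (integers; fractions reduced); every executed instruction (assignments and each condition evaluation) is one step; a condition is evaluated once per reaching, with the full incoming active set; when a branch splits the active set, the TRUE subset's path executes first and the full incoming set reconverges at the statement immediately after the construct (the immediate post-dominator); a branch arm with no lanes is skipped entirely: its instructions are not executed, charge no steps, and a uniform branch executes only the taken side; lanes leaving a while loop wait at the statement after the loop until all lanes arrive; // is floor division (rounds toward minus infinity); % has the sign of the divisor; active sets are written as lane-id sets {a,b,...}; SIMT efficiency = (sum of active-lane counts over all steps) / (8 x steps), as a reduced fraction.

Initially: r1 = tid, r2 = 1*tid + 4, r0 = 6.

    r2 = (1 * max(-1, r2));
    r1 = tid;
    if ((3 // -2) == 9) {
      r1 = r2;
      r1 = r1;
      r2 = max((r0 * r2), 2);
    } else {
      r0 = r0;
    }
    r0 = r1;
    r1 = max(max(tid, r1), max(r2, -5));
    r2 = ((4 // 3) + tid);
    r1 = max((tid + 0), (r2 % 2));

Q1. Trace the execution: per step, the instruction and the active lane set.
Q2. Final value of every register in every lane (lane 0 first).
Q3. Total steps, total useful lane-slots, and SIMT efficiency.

step 0: r2 <- (1 * max(-1, r2))      {0,1,2,3,4,5,6,7}
step 1: r1 <- tid                    {0,1,2,3,4,5,6,7}
step 2: eval ((3 // -2) == 9)        {0,1,2,3,4,5,6,7}
step 3: r0 <- r0                     {0,1,2,3,4,5,6,7}
step 4: r0 <- r1                     {0,1,2,3,4,5,6,7}
step 5: r1 <- max(max(tid, r1), max(r2, -5)) {0,1,2,3,4,5,6,7}
step 6: r2 <- ((4 // 3) + tid)       {0,1,2,3,4,5,6,7}
step 7: r1 <- max((tid + 0), (r2 % 2)) {0,1,2,3,4,5,6,7}

Answer: 8 steps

r1: 1,1,2,3,4,5,6,7
r2: 1,2,3,4,5,6,7,8
r0: 0,1,2,3,4,5,6,7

steps = 8; useful = 64; efficiency = 64/64 = 1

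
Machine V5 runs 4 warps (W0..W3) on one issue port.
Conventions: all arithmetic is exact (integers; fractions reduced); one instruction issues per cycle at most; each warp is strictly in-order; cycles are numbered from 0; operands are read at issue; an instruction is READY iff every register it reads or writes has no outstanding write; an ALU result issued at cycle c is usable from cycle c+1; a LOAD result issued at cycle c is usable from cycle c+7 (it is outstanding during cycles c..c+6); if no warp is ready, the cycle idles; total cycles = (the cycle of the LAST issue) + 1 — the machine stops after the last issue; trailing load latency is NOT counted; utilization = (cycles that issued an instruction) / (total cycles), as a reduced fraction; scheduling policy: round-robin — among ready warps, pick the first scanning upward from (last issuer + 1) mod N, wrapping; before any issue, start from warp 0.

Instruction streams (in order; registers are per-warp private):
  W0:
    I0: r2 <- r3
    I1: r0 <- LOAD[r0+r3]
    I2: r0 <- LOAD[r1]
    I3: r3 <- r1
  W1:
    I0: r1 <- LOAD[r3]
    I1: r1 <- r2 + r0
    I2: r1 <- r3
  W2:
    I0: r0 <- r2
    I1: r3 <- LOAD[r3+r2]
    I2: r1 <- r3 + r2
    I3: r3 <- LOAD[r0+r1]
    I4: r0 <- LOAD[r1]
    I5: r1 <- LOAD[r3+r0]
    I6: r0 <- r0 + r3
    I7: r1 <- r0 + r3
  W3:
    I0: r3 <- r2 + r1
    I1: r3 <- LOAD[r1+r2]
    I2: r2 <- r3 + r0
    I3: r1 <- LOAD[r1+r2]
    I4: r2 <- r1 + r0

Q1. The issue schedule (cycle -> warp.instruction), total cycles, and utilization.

cycle 0: W0.I0
cycle 1: W1.I0
cycle 2: W2.I0
cycle 3: W3.I0
cycle 4: W0.I1
cycle 5: W2.I1
cycle 6: W3.I1
cycle 7: idle
cycle 8: W1.I1
cycle 9: W1.I2
cycle 10: idle
cycle 11: W0.I2
cycle 12: W2.I2
cycle 13: W3.I2
cycle 14: W0.I3
cycle 15: W2.I3
cycle 16: W3.I3
cycle 17: W2.I4
cycle 18: idle
cycle 19: idle
cycle 20: idle
cycle 21: idle
cycle 22: idle
cycle 23: W3.I4
cycle 24: W2.I5
cycle 25: W2.I6
cycle 26: idle
cycle 27: idle
cycle 28: idle
cycle 29: idle
cycle 30: idle
cycle 31: W2.I7

Answer: 32 cycles, utilization 5/8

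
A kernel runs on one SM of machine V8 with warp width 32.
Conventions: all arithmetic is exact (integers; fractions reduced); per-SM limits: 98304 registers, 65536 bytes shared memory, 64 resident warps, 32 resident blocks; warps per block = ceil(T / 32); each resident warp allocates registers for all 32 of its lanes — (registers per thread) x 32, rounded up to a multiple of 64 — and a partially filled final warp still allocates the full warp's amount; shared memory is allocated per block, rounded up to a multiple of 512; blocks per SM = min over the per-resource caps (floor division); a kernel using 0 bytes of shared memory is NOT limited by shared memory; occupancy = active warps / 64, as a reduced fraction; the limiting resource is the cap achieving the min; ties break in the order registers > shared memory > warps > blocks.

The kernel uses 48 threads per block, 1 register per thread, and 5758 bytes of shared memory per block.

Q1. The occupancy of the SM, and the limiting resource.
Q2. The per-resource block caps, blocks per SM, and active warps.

Answer: occupancy 5/16, limited by shared memory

registers: 768 blocks
shared memory: 10 blocks
warps: 32 blocks
blocks: 32 blocks

Answer: 10 blocks, 20 active warps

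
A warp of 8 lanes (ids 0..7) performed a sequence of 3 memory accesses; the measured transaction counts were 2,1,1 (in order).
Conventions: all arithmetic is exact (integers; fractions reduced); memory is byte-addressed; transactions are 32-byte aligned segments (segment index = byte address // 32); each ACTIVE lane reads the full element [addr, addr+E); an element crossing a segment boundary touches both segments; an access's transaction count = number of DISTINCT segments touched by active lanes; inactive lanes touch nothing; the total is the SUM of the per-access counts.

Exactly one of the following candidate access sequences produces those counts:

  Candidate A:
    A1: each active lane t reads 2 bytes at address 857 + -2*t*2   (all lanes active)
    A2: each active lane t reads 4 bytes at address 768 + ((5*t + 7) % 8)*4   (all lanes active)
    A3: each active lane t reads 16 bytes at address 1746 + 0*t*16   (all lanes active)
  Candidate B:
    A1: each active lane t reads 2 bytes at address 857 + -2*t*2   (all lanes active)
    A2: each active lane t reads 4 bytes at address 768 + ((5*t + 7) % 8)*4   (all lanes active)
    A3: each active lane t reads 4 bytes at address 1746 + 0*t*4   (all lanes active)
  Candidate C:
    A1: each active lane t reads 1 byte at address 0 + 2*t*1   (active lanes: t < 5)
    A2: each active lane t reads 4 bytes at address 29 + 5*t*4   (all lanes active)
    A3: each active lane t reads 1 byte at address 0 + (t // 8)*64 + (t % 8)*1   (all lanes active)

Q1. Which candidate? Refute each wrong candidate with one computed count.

A: A3 gives 2 transactions, not 1
C: A1 gives 1 transaction, not 2
B: all counts match (2,1,1)

Answer: B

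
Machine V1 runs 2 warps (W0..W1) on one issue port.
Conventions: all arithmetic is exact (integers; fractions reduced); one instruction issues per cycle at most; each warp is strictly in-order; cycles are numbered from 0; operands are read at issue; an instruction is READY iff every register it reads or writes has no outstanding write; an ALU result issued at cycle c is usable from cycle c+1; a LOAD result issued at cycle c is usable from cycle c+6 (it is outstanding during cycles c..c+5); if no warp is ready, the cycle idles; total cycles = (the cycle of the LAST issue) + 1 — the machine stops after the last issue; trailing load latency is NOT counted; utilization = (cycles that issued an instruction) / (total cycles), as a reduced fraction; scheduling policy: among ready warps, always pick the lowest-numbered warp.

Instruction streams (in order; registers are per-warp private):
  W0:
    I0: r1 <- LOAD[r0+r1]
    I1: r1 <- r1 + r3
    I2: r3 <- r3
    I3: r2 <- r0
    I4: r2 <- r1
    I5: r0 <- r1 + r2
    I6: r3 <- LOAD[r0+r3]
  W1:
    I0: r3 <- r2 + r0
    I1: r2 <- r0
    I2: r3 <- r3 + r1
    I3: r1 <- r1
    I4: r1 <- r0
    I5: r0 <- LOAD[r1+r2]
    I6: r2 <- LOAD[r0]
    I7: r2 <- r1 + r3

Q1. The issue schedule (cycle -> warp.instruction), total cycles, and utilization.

cycle 0: W0.I0
cycle 1: W1.I0
cycle 2: W1.I1
cycle 3: W1.I2
cycle 4: W1.I3
cycle 5: W1.I4
cycle 6: W0.I1
cycle 7: W0.I2
cycle 8: W0.I3
cycle 9: W0.I4
cycle 10: W0.I5
cycle 11: W0.I6
cycle 12: W1.I5
cycle 13: idle
cycle 14: idle
cycle 15: idle
cycle 16: idle
cycle 17: idle
cycle 18: W1.I6
cycle 19: idle
cycle 20: idle
cycle 21: idle
cycle 22: idle
cycle 23: idle
cycle 24: W1.I7

Answer: 25 cycles, utilization 3/5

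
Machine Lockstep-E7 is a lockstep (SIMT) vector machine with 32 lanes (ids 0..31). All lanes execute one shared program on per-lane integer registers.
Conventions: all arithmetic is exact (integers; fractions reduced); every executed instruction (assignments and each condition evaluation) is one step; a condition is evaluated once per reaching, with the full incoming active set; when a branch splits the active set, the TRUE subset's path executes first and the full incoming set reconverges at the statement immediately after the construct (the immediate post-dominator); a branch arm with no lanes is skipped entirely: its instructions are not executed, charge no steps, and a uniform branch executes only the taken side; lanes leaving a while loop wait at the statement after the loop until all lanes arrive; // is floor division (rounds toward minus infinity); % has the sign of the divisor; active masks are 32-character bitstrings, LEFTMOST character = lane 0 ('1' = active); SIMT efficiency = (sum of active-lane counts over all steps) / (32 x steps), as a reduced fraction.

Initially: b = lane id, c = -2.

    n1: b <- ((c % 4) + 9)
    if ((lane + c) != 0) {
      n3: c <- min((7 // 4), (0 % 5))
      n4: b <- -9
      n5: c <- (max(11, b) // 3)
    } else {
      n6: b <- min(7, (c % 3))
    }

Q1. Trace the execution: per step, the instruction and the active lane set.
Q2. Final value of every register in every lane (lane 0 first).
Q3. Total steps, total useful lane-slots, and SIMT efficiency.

step 0: b <- ((c % 4) + 9)           11111111111111111111111111111111
step 1: eval ((lane + c) != 0)       11111111111111111111111111111111
step 2: c <- min((7 // 4), (0 % 5))  11011111111111111111111111111111
step 3: b <- -9                      11011111111111111111111111111111
step 4: c <- (max(11, b) // 3)       11011111111111111111111111111111
step 5: b <- min(7, (c % 3))         00100000000000000000000000000000

Answer: 6 steps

b: -9,-9,1,-9,-9,-9,-9,-9,-9,-9,-9,-9,-9,-9,-9,-9,-9,-9,-9,-9,-9,-9,-9,-9,-9,-9,-9,-9,-9,-9,-9,-9
c: 3,3,-2,3,3,3,3,3,3,3,3,3,3,3,3,3,3,3,3,3,3,3,3,3,3,3,3,3,3,3,3,3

steps = 6; useful = 158; efficiency = 158/192 = 79/96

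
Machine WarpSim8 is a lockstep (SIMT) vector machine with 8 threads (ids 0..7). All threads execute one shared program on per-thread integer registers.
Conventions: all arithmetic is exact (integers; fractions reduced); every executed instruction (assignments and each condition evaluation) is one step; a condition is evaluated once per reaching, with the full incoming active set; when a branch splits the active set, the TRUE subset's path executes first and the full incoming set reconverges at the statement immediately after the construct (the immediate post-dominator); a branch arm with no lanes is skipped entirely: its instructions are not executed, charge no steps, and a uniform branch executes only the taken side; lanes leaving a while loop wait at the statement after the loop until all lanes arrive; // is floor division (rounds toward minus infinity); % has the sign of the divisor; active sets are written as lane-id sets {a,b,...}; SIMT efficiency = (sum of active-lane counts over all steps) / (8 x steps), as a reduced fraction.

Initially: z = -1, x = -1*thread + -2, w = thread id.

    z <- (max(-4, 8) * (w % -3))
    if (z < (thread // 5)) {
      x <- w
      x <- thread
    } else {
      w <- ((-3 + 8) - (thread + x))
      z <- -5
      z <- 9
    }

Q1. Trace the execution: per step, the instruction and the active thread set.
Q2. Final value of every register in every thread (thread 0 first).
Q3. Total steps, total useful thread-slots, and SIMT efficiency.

step 0: z <- (max(-4, 8) * (w % -3)) {0,1,2,3,4,5,6,7}
step 1: eval (z < (thread // 5))     {0,1,2,3,4,5,6,7}
step 2: x <- w                       {1,2,4,5,6,7}
step 3: x <- thread                  {1,2,4,5,6,7}
step 4: w <- ((-3 + 8) - (thread + x)) {0,3}
step 5: z <- -5                      {0,3}
step 6: z <- 9                       {0,3}

Answer: 7 steps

z: 9,-16,-8,9,-16,-8,0,-16
x: -2,1,2,-5,4,5,6,7
w: 7,1,2,7,4,5,6,7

steps = 7; useful = 34; efficiency = 34/56 = 17/28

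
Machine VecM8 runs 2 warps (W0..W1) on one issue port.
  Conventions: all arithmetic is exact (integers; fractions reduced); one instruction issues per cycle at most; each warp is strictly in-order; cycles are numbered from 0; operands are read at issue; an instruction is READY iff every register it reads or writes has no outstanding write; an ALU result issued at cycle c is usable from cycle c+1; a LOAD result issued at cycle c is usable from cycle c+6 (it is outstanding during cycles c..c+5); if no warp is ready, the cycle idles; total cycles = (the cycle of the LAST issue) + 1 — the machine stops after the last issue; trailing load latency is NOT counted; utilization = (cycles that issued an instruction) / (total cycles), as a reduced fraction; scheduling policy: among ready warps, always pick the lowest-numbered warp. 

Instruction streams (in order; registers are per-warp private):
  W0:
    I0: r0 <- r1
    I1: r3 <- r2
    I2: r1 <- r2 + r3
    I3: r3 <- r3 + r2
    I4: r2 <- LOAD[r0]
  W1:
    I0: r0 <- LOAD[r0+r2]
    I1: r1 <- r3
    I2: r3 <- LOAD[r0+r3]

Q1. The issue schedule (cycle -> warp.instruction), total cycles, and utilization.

cycle 0: W0.I0
cycle 1: W0.I1
cycle 2: W0.I2
cycle 3: W0.I3
cycle 4: W0.I4
cycle 5: W1.I0
cycle 6: W1.I1
cycle 7: idle
cycle 8: idle
cycle 9: idle
cycle 10: idle
cycle 11: W1.I2

Answer: 12 cycles, utilization 2/3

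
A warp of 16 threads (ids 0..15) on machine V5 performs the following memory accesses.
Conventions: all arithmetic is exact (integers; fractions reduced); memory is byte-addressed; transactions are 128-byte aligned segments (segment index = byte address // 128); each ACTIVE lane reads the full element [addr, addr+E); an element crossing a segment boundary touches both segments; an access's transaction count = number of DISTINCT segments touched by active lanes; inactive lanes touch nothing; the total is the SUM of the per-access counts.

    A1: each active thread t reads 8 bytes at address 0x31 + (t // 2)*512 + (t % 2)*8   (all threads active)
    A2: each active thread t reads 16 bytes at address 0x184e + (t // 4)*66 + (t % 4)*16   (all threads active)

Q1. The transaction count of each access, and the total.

A1: 8 transactions
A2: 3 transactions

Answer: 8,3; total 11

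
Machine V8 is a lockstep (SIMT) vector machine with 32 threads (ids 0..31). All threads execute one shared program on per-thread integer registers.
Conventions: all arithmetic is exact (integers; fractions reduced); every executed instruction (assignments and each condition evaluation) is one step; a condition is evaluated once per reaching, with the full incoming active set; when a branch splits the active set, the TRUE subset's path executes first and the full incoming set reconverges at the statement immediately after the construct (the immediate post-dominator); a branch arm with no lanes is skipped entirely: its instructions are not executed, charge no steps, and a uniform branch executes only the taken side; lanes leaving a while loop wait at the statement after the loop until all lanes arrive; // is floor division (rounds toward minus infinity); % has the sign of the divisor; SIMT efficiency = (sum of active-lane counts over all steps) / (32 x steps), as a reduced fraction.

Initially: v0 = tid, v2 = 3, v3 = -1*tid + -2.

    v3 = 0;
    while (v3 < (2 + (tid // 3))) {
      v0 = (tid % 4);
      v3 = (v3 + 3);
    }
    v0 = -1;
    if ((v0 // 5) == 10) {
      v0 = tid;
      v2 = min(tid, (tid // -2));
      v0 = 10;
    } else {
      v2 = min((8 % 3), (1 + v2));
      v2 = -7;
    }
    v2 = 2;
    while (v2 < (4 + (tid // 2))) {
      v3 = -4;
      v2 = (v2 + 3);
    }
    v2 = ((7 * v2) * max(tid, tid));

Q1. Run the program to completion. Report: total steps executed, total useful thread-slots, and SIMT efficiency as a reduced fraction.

Answer: 39 steps, 873 useful, 291/416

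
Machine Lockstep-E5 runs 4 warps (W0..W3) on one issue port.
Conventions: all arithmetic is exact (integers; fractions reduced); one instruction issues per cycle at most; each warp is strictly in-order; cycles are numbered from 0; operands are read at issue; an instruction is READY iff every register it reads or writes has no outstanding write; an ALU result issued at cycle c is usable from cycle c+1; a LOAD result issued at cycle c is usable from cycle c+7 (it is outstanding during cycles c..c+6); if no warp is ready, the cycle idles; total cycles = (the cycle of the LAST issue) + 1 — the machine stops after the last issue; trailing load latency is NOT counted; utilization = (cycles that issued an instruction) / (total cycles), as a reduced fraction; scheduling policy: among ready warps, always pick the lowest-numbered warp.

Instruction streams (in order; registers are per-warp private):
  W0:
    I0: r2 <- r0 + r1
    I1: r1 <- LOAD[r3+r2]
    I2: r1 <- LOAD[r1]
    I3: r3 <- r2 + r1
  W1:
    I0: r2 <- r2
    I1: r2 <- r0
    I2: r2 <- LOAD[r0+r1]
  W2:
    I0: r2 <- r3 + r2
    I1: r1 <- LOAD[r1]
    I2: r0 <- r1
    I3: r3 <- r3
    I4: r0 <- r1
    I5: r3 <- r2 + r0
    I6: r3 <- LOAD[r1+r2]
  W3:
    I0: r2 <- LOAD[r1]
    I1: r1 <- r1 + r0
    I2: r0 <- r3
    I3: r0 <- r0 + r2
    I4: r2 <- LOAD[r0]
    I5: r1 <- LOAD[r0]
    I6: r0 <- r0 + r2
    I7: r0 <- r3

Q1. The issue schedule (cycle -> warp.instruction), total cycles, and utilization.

cycle 0: W0.I0
cycle 1: W0.I1
cycle 2: W1.I0
cycle 3: W1.I1
cycle 4: W1.I2
cycle 5: W2.I0
cycle 6: W2.I1
cycle 7: W3.I0
cycle 8: W0.I2
cycle 9: W3.I1
cycle 10: W3.I2
cycle 11: idle
cycle 12: idle
cycle 13: W2.I2
cycle 14: W2.I3
cycle 15: W0.I3
cycle 16: W2.I4
cycle 17: W2.I5
cycle 18: W2.I6
cycle 19: W3.I3
cycle 20: W3.I4
cycle 21: W3.I5
cycle 22: idle
cycle 23: idle
cycle 24: idle
cycle 25: idle
cycle 26: idle
cycle 27: W3.I6
cycle 28: W3.I7

Answer: 29 cycles, utilization 22/29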